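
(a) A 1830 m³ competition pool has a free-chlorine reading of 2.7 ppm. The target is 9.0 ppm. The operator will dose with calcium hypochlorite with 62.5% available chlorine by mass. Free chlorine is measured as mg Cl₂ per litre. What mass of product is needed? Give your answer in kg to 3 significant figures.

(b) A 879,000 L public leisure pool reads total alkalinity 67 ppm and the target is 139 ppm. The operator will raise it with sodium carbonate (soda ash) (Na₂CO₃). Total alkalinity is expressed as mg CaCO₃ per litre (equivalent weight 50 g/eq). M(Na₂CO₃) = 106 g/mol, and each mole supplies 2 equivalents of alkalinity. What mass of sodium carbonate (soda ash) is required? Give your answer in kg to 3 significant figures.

(a) Volume: 1830 m³ = 1,830,000 L.
(a) Chlorine deficit: 9.0 − 2.7 = 6.3 ppm = 6.3 mg/L as Cl₂.
(a) Cl₂ equivalent needed: 6.3 mg/L × 1,830,000 L = 11,530,000 mg = 11,530 g.
(a) Product at 62.5% available chlorine: 11,530 / 0.625 = 18,450 g.

(b) Alkalinity to add: (139 − 67) = 72 mg/L as CaCO₃ × 879,000 L = 63,290 g as CaCO₃.
(b) Equivalents: 63,290 g ÷ 50 g/eq = 1266 eq.
(b) Each mole of Na₂CO₃ supplies 2 eq, so 1266 / 2 = 632.9 mol.
(b) Mass: 632.9 mol × 106 g/mol = 67,090 g.

(a) 18.4 kg; (b) 67.1 kg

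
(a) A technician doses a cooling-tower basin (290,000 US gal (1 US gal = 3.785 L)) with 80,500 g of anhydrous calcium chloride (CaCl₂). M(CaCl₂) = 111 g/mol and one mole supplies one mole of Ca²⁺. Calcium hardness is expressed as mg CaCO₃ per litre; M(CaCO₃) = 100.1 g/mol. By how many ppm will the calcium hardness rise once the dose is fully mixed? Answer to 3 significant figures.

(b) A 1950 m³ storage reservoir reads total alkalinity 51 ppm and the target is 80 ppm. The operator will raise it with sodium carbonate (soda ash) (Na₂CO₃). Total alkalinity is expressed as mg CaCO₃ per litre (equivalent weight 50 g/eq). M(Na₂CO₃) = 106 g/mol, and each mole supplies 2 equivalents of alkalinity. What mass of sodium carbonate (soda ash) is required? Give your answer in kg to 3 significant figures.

(a) 66.1 ppm; (b) 59.9 kg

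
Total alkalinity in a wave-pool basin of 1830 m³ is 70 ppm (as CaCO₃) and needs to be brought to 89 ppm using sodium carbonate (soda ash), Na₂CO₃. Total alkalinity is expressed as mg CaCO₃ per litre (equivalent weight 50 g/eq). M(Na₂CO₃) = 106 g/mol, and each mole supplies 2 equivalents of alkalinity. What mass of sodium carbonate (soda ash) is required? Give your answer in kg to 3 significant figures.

Volume: 1830 m³ = 1,830,000 L.
Alkalinity to add: (89 − 70) = 19 mg/L as CaCO₃ × 1,830,000 L = 34,770 g as CaCO₃.
Equivalents: 34,770 g ÷ 50 g/eq = 695.4 eq.
Each mole of Na₂CO₃ supplies 2 eq, so 695.4 / 2 = 347.7 mol.
Mass: 347.7 mol × 106 g/mol = 36,860 g.

36.9 kg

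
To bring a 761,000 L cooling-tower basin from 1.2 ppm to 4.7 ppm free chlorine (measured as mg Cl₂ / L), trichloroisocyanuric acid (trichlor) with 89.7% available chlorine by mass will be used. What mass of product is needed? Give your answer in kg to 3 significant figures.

2.97 kg

Chlorine deficit: 4.7 − 1.2 = 3.5 ppm = 3.5 mg/L as Cl₂.
Cl₂ equivalent needed: 3.5 mg/L × 761,000 L = 2,664,000 mg = 2664 g.
Product at 89.7% available chlorine: 2664 / 0.897 = 2969 g.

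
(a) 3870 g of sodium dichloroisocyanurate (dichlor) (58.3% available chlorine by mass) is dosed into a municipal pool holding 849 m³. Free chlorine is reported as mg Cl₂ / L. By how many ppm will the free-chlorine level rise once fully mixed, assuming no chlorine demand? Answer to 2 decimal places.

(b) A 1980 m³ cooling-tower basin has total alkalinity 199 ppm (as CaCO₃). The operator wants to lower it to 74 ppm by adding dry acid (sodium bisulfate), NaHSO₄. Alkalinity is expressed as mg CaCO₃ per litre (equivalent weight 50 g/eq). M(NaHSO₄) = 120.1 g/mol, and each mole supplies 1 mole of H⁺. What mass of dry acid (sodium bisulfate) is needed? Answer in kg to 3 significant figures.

(a) Volume: 849 m³ = 849,000 L.
(a) Available chlorine delivered: 3870 g × 0.583 = 2256 g as Cl₂.
(a) Concentration rise: 2256 g / 849,000 L = 2.657 mg/L = 2.66 ppm.

(b) Volume: 1980 m³ = 1,980,000 L.
(b) Alkalinity to neutralize: (199 − 74) = 125 mg/L as CaCO₃ × 1,980,000 L = 247,500 g as CaCO₃.
(b) Equivalents of H⁺ required: 247,500 ÷ 50 g/eq = 4950 eq = 4950 mol NaHSO₄.
(b) Mass of NaHSO₄: 4950 × 120.1 = 594,500 g.

(a) 2.66 ppm; (b) 594 kg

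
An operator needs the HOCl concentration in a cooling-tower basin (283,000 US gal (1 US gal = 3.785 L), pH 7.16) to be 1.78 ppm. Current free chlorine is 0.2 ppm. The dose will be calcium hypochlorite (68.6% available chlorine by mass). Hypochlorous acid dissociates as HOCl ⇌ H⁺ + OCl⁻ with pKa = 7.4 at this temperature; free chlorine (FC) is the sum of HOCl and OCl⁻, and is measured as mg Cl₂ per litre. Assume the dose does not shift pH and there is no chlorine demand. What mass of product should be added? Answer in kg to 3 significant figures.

4.07 kg

Volume: 283,000 US gal × 3.785 L/gal = 1,071,155 L.
[OCl⁻]/[HOCl] = 10^(pH − pKa) = 10^(7.16 − 7.4) = 0.5754; fraction as HOCl = 1/(1 + 0.5754) = 0.6347.
Free chlorine required for 1.78 ppm HOCl: 1.78 / 0.6347 = 2.804 ppm.
FC to add: 2.804 − 0.2 = 2.604 mg/L as Cl₂.
Cl₂ equivalent: 2.604 mg/L × 1,071,155 L = 2790 g.
Product at 68.6% available Cl: 2790 / 0.686 = 4066 g.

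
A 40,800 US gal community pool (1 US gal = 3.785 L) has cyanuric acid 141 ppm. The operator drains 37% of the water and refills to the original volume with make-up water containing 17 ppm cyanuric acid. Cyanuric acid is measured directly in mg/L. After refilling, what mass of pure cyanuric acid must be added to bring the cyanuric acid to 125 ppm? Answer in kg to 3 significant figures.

4.61 kg

Volume: 40,800 US gal × 3.785 L/gal = 154,428 L.
After draining 37% and refilling: 141 × 0.63 + 17 × 0.37 = 95.12 ppm.
Deficit to target: 125 − 95.12 = 29.88 mg/L.
Mass: 29.88 mg/L × 154,428 L = 4614 g cyanuric acid.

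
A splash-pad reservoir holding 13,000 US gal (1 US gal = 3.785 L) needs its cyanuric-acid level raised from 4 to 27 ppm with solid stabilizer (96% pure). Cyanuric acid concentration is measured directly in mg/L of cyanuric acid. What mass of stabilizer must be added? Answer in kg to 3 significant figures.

Volume: 13,000 US gal × 3.785 L/gal = 49,205 L.
CYA to add: (27 − 4) = 23 mg/L × 49,205 L = 1132 g cyanuric acid.
At 96% purity: 1132 / 0.96 = 1179 g product.

1.18 kg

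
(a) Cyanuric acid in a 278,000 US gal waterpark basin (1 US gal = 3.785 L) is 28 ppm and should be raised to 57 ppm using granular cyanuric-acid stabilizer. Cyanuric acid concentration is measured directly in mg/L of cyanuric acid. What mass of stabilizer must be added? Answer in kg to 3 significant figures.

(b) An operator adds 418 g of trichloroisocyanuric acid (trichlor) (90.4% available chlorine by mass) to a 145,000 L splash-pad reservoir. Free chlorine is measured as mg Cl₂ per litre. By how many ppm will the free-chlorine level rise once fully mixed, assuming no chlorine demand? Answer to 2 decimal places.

(a) Volume: 278,000 US gal × 3.785 L/gal = 1,052,230 L.
(a) CYA to add: (57 − 28) = 29 mg/L × 1,052,230 L = 30,510 g cyanuric acid.

(b) Available chlorine delivered: 418 g × 0.904 = 377.9 g as Cl₂.
(b) Concentration rise: 377.9 g / 145,000 L = 2.606 mg/L = 2.61 ppm.

(a) 30.5 kg; (b) 2.61 ppm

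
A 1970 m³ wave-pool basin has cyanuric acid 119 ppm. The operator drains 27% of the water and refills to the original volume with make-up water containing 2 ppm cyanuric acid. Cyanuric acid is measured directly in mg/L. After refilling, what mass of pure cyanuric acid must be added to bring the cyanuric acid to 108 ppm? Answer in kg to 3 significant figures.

Volume: 1970 m³ = 1,970,000 L.
After draining 27% and refilling: 119 × 0.73 + 2 × 0.27 = 87.41 ppm.
Deficit to target: 108 − 87.41 = 20.59 mg/L.
Mass: 20.59 mg/L × 1,970,000 L = 40,560 g cyanuric acid.

40.6 kg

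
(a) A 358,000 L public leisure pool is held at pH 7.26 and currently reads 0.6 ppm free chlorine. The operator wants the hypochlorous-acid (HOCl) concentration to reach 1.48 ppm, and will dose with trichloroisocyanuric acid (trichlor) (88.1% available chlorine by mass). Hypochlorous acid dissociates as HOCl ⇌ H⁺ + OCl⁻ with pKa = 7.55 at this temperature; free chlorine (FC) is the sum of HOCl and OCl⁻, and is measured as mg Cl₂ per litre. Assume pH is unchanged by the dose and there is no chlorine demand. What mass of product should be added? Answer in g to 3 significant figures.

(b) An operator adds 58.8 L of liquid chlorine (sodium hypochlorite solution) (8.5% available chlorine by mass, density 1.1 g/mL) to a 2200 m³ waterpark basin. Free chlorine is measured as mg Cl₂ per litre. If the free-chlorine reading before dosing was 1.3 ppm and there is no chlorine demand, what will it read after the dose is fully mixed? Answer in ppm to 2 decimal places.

(a) [OCl⁻]/[HOCl] = 10^(pH − pKa) = 10^(7.26 − 7.55) = 0.5129; fraction as HOCl = 1/(1 + 0.5129) = 0.661.
(a) Free chlorine required for 1.48 ppm HOCl: 1.48 / 0.661 = 2.239 ppm.
(a) FC to add: 2.239 − 0.6 = 1.639 mg/L as Cl₂.
(a) Cl₂ equivalent: 1.639 mg/L × 358,000 L = 586.8 g.
(a) Product at 88.1% available Cl: 586.8 / 0.881 = 666 g.

(b) Volume: 2200 m³ = 2,200,000 L.
(b) Mass of solution: 58.8 L × 1000 mL/L × 1.1 g/mL = 64,680 g.
(b) Available chlorine delivered: 64,680 g × 0.085 = 5498 g as Cl₂.
(b) Concentration rise: 5498 g / 2,200,000 L = 2.499 mg/L = 2.50 ppm.
(b) Final FC: 1.3 + 2.50 = 3.80 ppm.

(a) 666 g; (b) 3.80 ppm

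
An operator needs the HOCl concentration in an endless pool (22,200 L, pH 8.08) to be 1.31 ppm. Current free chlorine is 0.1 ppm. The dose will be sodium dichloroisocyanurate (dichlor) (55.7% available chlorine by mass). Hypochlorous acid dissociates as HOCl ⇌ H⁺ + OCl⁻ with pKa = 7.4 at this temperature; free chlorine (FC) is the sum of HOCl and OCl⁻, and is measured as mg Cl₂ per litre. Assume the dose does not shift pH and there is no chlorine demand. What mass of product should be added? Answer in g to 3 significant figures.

[OCl⁻]/[HOCl] = 10^(pH − pKa) = 10^(8.08 − 7.4) = 4.786; fraction as HOCl = 1/(1 + 4.786) = 0.1728.
Free chlorine required for 1.31 ppm HOCl: 1.31 / 0.1728 = 7.58 ppm.
FC to add: 7.58 − 0.1 = 7.48 mg/L as Cl₂.
Cl₂ equivalent: 7.48 mg/L × 22,200 L = 166.1 g.
Product at 55.7% available Cl: 166.1 / 0.557 = 298.1 g.

298 g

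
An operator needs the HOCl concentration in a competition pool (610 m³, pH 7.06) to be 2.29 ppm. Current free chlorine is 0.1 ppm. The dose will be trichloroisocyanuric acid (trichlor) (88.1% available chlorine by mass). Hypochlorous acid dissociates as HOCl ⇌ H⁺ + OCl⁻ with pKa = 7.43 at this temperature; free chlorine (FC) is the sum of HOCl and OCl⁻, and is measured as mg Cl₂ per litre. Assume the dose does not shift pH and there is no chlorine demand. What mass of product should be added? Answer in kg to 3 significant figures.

2.19 kg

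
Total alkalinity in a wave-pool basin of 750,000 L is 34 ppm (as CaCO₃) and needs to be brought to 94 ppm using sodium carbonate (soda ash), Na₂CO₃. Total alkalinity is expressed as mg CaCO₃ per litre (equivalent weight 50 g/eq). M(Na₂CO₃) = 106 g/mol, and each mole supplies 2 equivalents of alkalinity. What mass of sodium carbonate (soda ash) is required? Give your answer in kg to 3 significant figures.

Alkalinity to add: (94 − 34) = 60 mg/L as CaCO₃ × 750,000 L = 45,000 g as CaCO₃.
Equivalents: 45,000 g ÷ 50 g/eq = 900 eq.
Each mole of Na₂CO₃ supplies 2 eq, so 900 / 2 = 450 mol.
Mass: 450 mol × 106 g/mol = 47,700 g.

47.7 kg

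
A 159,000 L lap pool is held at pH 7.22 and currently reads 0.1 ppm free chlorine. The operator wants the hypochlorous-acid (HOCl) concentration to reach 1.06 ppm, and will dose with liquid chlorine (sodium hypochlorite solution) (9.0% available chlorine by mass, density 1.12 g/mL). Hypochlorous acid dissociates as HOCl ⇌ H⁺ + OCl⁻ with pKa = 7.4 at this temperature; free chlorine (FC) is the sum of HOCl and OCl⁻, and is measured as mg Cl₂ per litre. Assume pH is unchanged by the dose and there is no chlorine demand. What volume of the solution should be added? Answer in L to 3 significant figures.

[OCl⁻]/[HOCl] = 10^(pH − pKa) = 10^(7.22 − 7.4) = 0.6607; fraction as HOCl = 1/(1 + 0.6607) = 0.6022.
Free chlorine required for 1.06 ppm HOCl: 1.06 / 0.6022 = 1.76 ppm.
FC to add: 1.76 − 0.1 = 1.66 mg/L as Cl₂.
Cl₂ equivalent: 1.66 mg/L × 159,000 L = 264 g.
Product at 9.0% available Cl: 264 / 0.09 = 2933 g.
Volume: 2933 g ÷ 1.12 g/mL = 2619 mL.

2.62 L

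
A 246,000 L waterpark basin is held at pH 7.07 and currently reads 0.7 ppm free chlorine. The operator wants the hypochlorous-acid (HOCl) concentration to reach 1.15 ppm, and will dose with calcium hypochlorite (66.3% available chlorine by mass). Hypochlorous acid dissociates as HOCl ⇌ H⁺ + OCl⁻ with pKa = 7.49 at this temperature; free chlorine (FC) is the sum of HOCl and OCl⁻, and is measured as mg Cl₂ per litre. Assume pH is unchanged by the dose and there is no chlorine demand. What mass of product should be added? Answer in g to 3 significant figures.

[OCl⁻]/[HOCl] = 10^(pH − pKa) = 10^(7.07 − 7.49) = 0.3802; fraction as HOCl = 1/(1 + 0.3802) = 0.7245.
Free chlorine required for 1.15 ppm HOCl: 1.15 / 0.7245 = 1.587 ppm.
FC to add: 1.587 − 0.7 = 0.8872 mg/L as Cl₂.
Cl₂ equivalent: 0.8872 mg/L × 246,000 L = 218.3 g.
Product at 66.3% available Cl: 218.3 / 0.663 = 329.2 g.

329 g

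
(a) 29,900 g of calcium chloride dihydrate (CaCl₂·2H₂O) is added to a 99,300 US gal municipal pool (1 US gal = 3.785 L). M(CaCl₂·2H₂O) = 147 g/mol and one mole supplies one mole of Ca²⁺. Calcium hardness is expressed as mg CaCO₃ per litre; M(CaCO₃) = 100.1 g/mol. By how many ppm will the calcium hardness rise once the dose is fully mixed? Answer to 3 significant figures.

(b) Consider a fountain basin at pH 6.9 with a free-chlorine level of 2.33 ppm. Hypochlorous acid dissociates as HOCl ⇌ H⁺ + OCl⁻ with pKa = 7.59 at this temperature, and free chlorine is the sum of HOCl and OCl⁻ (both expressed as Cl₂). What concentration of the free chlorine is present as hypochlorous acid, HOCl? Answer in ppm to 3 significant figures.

(a) Volume: 99,300 US gal × 3.785 L/gal = 375,850 L.
(a) Moles of Ca²⁺: 29,900 g ÷ 147 g/mol = 203.4 mol.
(a) As CaCO₃: 203.4 mol × 100.1 g/mol = 20,360 g.
(a) Rise: 20,360 g / 375,850 L × 1000 = 54.17 mg/L.

(b) [OCl⁻]/[HOCl] = 10^(pH − pKa) = 10^(6.9 − 7.59) = 10^-0.69 = 0.2042.
(b) Fraction as HOCl = 1 / (1 + 0.2042) = 0.8304.
(b) HOCl = 0.8304 × 2.33 ppm = 1.935 ppm.

(a) 54.2 ppm; (b) 1.93 ppm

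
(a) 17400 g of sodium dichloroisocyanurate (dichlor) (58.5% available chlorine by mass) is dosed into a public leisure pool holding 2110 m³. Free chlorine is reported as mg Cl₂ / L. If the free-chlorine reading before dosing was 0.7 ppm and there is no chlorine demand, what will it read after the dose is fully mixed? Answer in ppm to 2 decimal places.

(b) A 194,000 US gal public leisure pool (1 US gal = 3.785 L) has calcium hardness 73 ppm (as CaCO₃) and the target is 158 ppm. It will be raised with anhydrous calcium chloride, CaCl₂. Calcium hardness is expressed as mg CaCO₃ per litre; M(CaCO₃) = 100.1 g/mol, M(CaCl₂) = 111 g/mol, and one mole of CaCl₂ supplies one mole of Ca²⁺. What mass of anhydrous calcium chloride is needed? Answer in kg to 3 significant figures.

(a) 5.52 ppm; (b) 69.2 kg

(a) Volume: 2110 m³ = 2,110,000 L.
(a) Available chlorine delivered: 17,400 g × 0.585 = 10,180 g as Cl₂.
(a) Concentration rise: 10,180 g / 2,110,000 L = 4.824 mg/L = 4.82 ppm.
(a) Final FC: 0.7 + 4.82 = 5.52 ppm.

(b) Volume: 194,000 US gal × 3.785 L/gal = 734,290 L.
(b) Hardness to add: (158 − 73) = 85 mg/L as CaCO₃ × 734,290 L = 62,410 g as CaCO₃.
(b) Moles of Ca²⁺ (1 mol Ca²⁺ ≡ 1 mol CaCO₃): 62,410 / 100.1 g/mol = 623.5 mol.
(b) Mass of CaCl₂: 623.5 × 111 = 69,210 g.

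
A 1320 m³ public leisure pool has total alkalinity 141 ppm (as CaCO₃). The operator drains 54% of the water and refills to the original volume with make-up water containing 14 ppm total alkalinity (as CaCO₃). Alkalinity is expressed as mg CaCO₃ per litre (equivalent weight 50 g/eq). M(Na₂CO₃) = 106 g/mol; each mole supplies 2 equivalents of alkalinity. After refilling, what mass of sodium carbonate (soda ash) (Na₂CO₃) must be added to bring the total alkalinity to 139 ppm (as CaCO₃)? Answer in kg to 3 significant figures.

Volume: 1320 m³ = 1,320,000 L.
After draining 54% and refilling: 141 × 0.46 + 14 × 0.54 = 72.42 ppm.
Deficit to target: 139 − 72.42 = 66.58 mg/L.
As CaCO₃: 66.58 mg/L × 1,320,000 L = 87,890 g; ÷ 50 g/eq ÷ 2 = 878.9 mol Na₂CO₃.
Mass: 878.9 × 106 = 93,160 g.

93.2 kg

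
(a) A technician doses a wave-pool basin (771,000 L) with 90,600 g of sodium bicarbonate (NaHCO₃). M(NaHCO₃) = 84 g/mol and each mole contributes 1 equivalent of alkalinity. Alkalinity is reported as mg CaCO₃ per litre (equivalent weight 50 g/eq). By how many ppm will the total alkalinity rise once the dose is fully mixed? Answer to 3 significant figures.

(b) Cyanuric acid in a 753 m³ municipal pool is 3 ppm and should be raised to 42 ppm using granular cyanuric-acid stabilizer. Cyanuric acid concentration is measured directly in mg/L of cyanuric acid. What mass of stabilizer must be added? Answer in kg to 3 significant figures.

(a) 69.9 ppm; (b) 29.4 kg

(a) Moles of NaHCO₃: 90,600 g ÷ 84 g/mol = 1079 mol → 1079 eq of alkalinity.
(a) As CaCO₃: 1079 eq × 50 g/eq = 53,930 g.
(a) Rise: 53,930 g / 771,000 L × 1000 = 69.95 mg/L.

(b) Volume: 753 m³ = 753,000 L.
(b) CYA to add: (42 − 3) = 39 mg/L × 753,000 L = 29,370 g cyanuric acid.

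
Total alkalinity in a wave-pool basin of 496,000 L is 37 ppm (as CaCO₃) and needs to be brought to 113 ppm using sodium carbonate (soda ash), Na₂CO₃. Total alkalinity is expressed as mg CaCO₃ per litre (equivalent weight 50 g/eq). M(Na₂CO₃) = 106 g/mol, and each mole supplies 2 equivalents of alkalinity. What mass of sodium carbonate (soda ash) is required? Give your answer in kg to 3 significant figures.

Alkalinity to add: (113 − 37) = 76 mg/L as CaCO₃ × 496,000 L = 37,700 g as CaCO₃.
Equivalents: 37,700 g ÷ 50 g/eq = 753.9 eq.
Each mole of Na₂CO₃ supplies 2 eq, so 753.9 / 2 = 377 mol.
Mass: 377 mol × 106 g/mol = 39,960 g.

40.0 kg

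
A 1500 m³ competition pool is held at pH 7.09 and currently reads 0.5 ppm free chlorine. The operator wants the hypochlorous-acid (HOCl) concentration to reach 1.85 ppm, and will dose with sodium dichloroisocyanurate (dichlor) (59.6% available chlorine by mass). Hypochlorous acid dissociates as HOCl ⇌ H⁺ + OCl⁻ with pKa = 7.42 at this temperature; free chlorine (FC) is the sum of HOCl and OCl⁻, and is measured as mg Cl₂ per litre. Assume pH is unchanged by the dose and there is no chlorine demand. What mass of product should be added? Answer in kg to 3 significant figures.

5.58 kg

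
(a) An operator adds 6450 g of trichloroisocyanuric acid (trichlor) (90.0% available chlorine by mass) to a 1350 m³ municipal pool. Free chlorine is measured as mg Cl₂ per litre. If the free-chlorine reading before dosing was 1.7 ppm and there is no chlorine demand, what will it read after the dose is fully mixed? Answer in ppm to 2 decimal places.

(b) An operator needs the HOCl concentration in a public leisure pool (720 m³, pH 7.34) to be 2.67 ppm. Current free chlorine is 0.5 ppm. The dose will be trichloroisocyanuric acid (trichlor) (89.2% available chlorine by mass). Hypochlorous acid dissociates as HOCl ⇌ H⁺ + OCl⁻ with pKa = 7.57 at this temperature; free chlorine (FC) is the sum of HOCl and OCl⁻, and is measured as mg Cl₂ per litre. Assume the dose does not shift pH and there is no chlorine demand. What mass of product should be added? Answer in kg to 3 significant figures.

(a) Volume: 1350 m³ = 1,350,000 L.
(a) Available chlorine delivered: 6450 g × 0.9 = 5805 g as Cl₂.
(a) Concentration rise: 5805 g / 1,350,000 L = 4.3 mg/L = 4.30 ppm.
(a) Final FC: 1.7 + 4.30 = 6.00 ppm.

(b) Volume: 720 m³ = 720,000 L.
(b) [OCl⁻]/[HOCl] = 10^(pH − pKa) = 10^(7.34 − 7.57) = 0.5888; fraction as HOCl = 1/(1 + 0.5888) = 0.6294.
(b) Free chlorine required for 2.67 ppm HOCl: 2.67 / 0.6294 = 4.242 ppm.
(b) FC to add: 4.242 − 0.5 = 3.742 mg/L as Cl₂.
(b) Cl₂ equivalent: 3.742 mg/L × 720,000 L = 2694 g.
(b) Product at 89.2% available Cl: 2694 / 0.892 = 3021 g.

(a) 6.00 ppm; (b) 3.02 kg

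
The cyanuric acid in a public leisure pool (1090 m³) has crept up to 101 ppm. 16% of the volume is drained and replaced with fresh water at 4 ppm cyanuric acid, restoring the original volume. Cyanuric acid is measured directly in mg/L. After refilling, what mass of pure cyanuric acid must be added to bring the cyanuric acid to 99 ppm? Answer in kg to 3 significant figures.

Volume: 1090 m³ = 1,090,000 L.
After draining 16% and refilling: 101 × 0.84 + 4 × 0.16 = 85.48 ppm.
Deficit to target: 99 − 85.48 = 13.52 mg/L.
Mass: 13.52 mg/L × 1,090,000 L = 14,740 g cyanuric acid.

14.7 kg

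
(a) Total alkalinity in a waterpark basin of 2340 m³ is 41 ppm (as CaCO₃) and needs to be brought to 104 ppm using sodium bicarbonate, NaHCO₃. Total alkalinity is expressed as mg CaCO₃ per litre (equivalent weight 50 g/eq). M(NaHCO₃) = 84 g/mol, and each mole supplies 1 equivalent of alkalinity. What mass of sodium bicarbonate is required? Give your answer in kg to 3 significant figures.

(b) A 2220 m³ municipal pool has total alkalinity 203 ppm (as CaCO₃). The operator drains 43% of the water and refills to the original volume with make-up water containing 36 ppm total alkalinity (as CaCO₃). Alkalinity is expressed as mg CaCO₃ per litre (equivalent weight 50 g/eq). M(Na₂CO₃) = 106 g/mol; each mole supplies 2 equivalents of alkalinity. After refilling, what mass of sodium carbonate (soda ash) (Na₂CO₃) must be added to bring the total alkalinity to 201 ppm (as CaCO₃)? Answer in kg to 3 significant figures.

(a) 248 kg; (b) 164 kg

(a) Volume: 2340 m³ = 2,340,000 L.
(a) Alkalinity to add: (104 − 41) = 63 mg/L as CaCO₃ × 2,340,000 L = 147,400 g as CaCO₃.
(a) Equivalents: 147,400 g ÷ 50 g/eq = 2948 eq.
(a) NaHCO₃ supplies 1 eq per mole → 2948 mol.
(a) Mass: 2948 mol × 84 g/mol = 247,700 g.

(b) Volume: 2220 m³ = 2,220,000 L.
(b) After draining 43% and refilling: 203 × 0.57 + 36 × 0.43 = 131.19 ppm.
(b) Deficit to target: 201 − 131.19 = 69.81 mg/L.
(b) As CaCO₃: 69.81 mg/L × 2,220,000 L = 155,000 g; ÷ 50 g/eq ÷ 2 = 1550 mol Na₂CO₃.
(b) Mass: 1550 × 106 = 164,300 g.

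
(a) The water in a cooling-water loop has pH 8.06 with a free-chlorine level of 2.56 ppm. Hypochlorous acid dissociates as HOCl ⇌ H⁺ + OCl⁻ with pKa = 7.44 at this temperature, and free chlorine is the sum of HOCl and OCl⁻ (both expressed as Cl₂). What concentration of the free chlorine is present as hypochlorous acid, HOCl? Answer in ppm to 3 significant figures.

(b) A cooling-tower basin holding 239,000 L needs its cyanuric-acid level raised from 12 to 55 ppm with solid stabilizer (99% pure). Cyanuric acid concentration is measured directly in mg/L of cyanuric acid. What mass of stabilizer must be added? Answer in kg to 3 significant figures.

(a) [OCl⁻]/[HOCl] = 10^(pH − pKa) = 10^(8.06 − 7.44) = 10^0.62 = 4.169.
(a) Fraction as HOCl = 1 / (1 + 4.169) = 0.1935.
(a) HOCl = 0.1935 × 2.56 ppm = 0.4953 ppm.

(b) CYA to add: (55 − 12) = 43 mg/L × 239,000 L = 10,280 g cyanuric acid.
(b) At 99% purity: 10,280 / 0.99 = 10,380 g product.

(a) 0.495 ppm; (b) 10.4 kg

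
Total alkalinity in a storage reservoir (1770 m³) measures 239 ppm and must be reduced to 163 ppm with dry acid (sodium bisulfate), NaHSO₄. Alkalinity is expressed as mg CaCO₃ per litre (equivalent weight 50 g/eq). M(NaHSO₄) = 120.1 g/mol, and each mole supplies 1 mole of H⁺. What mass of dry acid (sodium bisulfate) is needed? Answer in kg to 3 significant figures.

323 kg

Volume: 1770 m³ = 1,770,000 L.
Alkalinity to neutralize: (239 − 163) = 76 mg/L as CaCO₃ × 1,770,000 L = 134,500 g as CaCO₃.
Equivalents of H⁺ required: 134,500 ÷ 50 g/eq = 2690 eq = 2690 mol NaHSO₄.
Mass of NaHSO₄: 2690 × 120.1 = 323,100 g.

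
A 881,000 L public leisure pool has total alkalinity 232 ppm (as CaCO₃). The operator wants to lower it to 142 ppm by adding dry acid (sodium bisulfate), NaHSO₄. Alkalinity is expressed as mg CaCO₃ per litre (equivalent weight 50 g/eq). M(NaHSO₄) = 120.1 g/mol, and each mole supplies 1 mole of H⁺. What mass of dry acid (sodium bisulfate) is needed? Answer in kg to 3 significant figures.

Alkalinity to neutralize: (232 − 142) = 90 mg/L as CaCO₃ × 881,000 L = 79,290 g as CaCO₃.
Equivalents of H⁺ required: 79,290 ÷ 50 g/eq = 1586 eq = 1586 mol NaHSO₄.
Mass of NaHSO₄: 1586 × 120.1 = 190,500 g.

190 kg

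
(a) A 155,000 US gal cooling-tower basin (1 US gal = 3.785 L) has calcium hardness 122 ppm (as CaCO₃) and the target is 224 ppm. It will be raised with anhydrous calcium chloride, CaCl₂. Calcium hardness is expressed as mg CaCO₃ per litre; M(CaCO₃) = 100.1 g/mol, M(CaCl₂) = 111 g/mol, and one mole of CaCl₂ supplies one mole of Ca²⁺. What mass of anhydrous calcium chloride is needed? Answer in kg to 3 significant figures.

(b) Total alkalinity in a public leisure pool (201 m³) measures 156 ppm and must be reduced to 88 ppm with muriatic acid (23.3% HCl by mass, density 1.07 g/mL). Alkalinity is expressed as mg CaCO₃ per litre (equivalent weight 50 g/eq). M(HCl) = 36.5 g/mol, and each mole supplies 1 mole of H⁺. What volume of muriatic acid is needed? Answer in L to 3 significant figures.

(a) Volume: 155,000 US gal × 3.785 L/gal = 586,675 L.
(a) Hardness to add: (224 − 122) = 102 mg/L as CaCO₃ × 586,675 L = 59,840 g as CaCO₃.
(a) Moles of Ca²⁺ (1 mol Ca²⁺ ≡ 1 mol CaCO₃): 59,840 / 100.1 g/mol = 597.8 mol.
(a) Mass of CaCl₂: 597.8 × 111 = 66,360 g.

(b) Volume: 201 m³ = 201,000 L.
(b) Alkalinity to neutralize: (156 − 88) = 68 mg/L as CaCO₃ × 201,000 L = 13,670 g as CaCO₃.
(b) Equivalents of H⁺ required: 13,670 ÷ 50 g/eq = 273.4 eq = 273.4 mol HCl.
(b) Mass of HCl: 273.4 × 36.5 = 9978 g.
(b) Mass of 23.3% solution: 9978 / 0.233 = 42,820 g.
(b) Volume: 42,820 g ÷ 1.07 g/mL = 40,020 mL.

(a) 66.4 kg; (b) 40.0 L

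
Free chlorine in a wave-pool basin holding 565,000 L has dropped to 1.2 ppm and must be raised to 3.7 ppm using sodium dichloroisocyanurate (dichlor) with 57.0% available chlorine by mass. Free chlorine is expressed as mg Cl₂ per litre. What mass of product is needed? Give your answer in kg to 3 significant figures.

2.48 kg

Chlorine deficit: 3.7 − 1.2 = 2.5 ppm = 2.5 mg/L as Cl₂.
Cl₂ equivalent needed: 2.5 mg/L × 565,000 L = 1,412,000 mg = 1412 g.
Product at 57.0% available chlorine: 1412 / 0.57 = 2478 g.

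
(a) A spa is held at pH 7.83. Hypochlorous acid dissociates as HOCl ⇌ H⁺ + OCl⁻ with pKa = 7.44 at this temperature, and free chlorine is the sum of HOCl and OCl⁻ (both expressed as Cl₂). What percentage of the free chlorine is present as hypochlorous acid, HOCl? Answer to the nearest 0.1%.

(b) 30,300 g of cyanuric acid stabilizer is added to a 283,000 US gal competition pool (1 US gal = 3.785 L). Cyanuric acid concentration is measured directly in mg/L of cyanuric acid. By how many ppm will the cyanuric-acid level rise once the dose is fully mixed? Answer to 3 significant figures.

(a) 28.9%; (b) 28.3 ppm

(a) [OCl⁻]/[HOCl] = 10^(pH − pKa) = 10^(7.83 − 7.44) = 10^0.39 = 2.455.
(a) Fraction as HOCl = 1 / (1 + 2.455) = 0.2895.

(b) Volume: 283,000 US gal × 3.785 L/gal = 1,071,155 L.
(b) Rise: 30,300 g / 1,071,155 L × 1000 = 28.29 mg/L.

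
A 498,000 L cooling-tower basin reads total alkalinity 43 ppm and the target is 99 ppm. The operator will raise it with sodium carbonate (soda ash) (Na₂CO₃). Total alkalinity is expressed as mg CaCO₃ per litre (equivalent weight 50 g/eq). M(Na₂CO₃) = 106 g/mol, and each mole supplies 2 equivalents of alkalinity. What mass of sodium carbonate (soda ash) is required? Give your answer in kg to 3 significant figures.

29.6 kg

Alkalinity to add: (99 − 43) = 56 mg/L as CaCO₃ × 498,000 L = 27,890 g as CaCO₃.
Equivalents: 27,890 g ÷ 50 g/eq = 557.8 eq.
Each mole of Na₂CO₃ supplies 2 eq, so 557.8 / 2 = 278.9 mol.
Mass: 278.9 mol × 106 g/mol = 29,560 g.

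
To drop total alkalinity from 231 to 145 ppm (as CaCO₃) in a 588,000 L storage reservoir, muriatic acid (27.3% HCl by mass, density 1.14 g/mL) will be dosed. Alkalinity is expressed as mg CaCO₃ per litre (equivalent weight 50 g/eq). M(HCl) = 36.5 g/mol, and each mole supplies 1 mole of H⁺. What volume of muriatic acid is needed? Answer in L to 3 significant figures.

119 L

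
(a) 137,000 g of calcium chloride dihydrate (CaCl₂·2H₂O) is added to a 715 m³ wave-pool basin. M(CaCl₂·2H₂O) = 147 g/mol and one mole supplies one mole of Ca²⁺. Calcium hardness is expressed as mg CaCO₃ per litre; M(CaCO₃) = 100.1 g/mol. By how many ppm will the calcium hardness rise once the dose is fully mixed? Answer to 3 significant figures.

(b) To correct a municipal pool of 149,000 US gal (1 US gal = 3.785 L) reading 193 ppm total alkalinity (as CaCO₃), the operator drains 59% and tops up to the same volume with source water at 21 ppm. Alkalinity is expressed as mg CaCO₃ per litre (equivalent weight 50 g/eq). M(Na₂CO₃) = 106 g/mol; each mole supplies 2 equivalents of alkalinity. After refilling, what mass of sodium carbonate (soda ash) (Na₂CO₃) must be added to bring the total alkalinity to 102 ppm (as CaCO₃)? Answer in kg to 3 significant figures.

(a) Volume: 715 m³ = 715,000 L.
(a) Moles of Ca²⁺: 137,000 g ÷ 147 g/mol = 932 mol.
(a) As CaCO₃: 932 mol × 100.1 g/mol = 93,290 g.
(a) Rise: 93,290 g / 715,000 L × 1000 = 130.5 mg/L.

(b) Volume: 149,000 US gal × 3.785 L/gal = 563,965 L.
(b) After draining 59% and refilling: 193 × 0.41 + 21 × 0.59 = 91.52 ppm.
(b) Deficit to target: 102 − 91.52 = 10.48 mg/L.
(b) As CaCO₃: 10.48 mg/L × 563,965 L = 5910 g; ÷ 50 g/eq ÷ 2 = 59.1 mol Na₂CO₃.
(b) Mass: 59.1 × 106 = 6265 g.

(a) 130 ppm; (b) 6.26 kg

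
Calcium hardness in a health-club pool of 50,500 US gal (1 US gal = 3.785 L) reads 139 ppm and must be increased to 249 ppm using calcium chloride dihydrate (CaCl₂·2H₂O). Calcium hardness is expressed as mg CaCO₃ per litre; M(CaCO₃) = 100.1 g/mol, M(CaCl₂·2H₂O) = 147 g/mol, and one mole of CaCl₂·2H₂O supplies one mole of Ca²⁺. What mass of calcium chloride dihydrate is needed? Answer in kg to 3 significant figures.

30.9 kg

Volume: 50,500 US gal × 3.785 L/gal = 191,142 L.
Hardness to add: (249 − 139) = 110 mg/L as CaCO₃ × 191,142 L = 21,030 g as CaCO₃.
Moles of Ca²⁺ (1 mol Ca²⁺ ≡ 1 mol CaCO₃): 21,030 / 100.1 g/mol = 210 mol.
Mass of CaCl₂·2H₂O: 210 × 147 = 30,880 g.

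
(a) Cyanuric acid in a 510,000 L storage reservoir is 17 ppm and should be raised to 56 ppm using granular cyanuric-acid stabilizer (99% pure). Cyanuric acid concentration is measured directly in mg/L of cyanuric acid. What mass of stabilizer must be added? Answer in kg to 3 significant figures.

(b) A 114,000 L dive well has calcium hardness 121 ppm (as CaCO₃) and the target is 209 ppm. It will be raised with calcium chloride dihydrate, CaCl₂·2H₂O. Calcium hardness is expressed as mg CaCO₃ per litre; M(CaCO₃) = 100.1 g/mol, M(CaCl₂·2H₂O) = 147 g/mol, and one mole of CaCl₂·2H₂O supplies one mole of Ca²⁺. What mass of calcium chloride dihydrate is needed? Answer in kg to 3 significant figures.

(a) 20.1 kg; (b) 14.7 kg

(a) CYA to add: (56 − 17) = 39 mg/L × 510,000 L = 19,890 g cyanuric acid.
(a) At 99% purity: 19,890 / 0.99 = 20,090 g product.

(b) Hardness to add: (209 − 121) = 88 mg/L as CaCO₃ × 114,000 L = 10,030 g as CaCO₃.
(b) Moles of Ca²⁺ (1 mol Ca²⁺ ≡ 1 mol CaCO₃): 10,030 / 100.1 g/mol = 100.2 mol.
(b) Mass of CaCl₂·2H₂O: 100.2 × 147 = 14,730 g.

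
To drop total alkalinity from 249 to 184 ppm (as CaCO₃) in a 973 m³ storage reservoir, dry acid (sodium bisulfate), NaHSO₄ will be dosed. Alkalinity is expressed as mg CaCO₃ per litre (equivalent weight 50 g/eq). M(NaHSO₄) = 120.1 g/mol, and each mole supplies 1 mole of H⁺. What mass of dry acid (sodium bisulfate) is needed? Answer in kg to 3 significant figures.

152 kg

Volume: 973 m³ = 973,000 L.
Alkalinity to neutralize: (249 − 184) = 65 mg/L as CaCO₃ × 973,000 L = 63,240 g as CaCO₃.
Equivalents of H⁺ required: 63,240 ÷ 50 g/eq = 1265 eq = 1265 mol NaHSO₄.
Mass of NaHSO₄: 1265 × 120.1 = 151,900 g.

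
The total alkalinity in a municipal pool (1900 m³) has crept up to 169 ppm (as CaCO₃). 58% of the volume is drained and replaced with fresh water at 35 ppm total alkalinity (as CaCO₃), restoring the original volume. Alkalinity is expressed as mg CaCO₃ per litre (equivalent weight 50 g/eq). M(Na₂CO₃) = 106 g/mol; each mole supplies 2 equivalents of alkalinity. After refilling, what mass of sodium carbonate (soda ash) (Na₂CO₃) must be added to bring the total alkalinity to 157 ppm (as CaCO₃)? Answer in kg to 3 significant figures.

132 kg

Volume: 1900 m³ = 1,900,000 L.
After draining 58% and refilling: 169 × 0.42 + 35 × 0.58 = 91.28 ppm.
Deficit to target: 157 − 91.28 = 65.72 mg/L.
As CaCO₃: 65.72 mg/L × 1,900,000 L = 124,900 g; ÷ 50 g/eq ÷ 2 = 1249 mol Na₂CO₃.
Mass: 1249 × 106 = 132,400 g.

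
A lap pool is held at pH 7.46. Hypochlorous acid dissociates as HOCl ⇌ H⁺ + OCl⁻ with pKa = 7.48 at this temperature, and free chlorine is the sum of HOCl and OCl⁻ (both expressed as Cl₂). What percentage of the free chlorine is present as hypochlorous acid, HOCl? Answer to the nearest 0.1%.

[OCl⁻]/[HOCl] = 10^(pH − pKa) = 10^(7.46 − 7.48) = 10^-0.02 = 0.955.
Fraction as HOCl = 1 / (1 + 0.955) = 0.5115.

51.2%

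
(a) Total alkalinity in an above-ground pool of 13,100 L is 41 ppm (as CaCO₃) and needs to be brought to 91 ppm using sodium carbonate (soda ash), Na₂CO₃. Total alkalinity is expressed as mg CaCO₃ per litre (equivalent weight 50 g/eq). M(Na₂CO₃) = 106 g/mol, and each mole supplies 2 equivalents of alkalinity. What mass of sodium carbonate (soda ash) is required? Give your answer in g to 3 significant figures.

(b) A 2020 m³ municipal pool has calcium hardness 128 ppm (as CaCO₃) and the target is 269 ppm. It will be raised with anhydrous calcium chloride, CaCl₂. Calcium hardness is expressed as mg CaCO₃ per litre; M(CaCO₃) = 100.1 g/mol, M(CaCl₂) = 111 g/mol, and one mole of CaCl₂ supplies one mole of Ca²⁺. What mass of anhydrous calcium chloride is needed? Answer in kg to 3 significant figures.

(a) 694 g; (b) 316 kg

(a) Alkalinity to add: (91 − 41) = 50 mg/L as CaCO₃ × 13,100 L = 655 g as CaCO₃.
(a) Equivalents: 655 g ÷ 50 g/eq = 13.1 eq.
(a) Each mole of Na₂CO₃ supplies 2 eq, so 13.1 / 2 = 6.55 mol.
(a) Mass: 6.55 mol × 106 g/mol = 694.3 g.

(b) Volume: 2020 m³ = 2,020,000 L.
(b) Hardness to add: (269 − 128) = 141 mg/L as CaCO₃ × 2,020,000 L = 284,800 g as CaCO₃.
(b) Moles of Ca²⁺ (1 mol Ca²⁺ ≡ 1 mol CaCO₃): 284,800 / 100.1 g/mol = 2845 mol.
(b) Mass of CaCl₂: 2845 × 111 = 315,800 g.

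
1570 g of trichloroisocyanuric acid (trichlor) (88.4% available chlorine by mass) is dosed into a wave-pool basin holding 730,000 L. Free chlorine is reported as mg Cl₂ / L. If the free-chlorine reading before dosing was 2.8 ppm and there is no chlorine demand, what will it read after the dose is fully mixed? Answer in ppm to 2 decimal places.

Available chlorine delivered: 1570 g × 0.884 = 1388 g as Cl₂.
Concentration rise: 1388 g / 730,000 L = 1.901 mg/L = 1.90 ppm.
Final FC: 2.8 + 1.90 = 4.70 ppm.

4.70 ppm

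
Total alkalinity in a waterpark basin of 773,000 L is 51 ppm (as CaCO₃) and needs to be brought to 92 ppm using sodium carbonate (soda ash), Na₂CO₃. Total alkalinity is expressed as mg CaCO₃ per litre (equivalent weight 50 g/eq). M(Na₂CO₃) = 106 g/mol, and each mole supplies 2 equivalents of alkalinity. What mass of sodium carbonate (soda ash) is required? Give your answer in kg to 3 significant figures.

33.6 kg

Alkalinity to add: (92 − 51) = 41 mg/L as CaCO₃ × 773,000 L = 31,690 g as CaCO₃.
Equivalents: 31,690 g ÷ 50 g/eq = 633.9 eq.
Each mole of Na₂CO₃ supplies 2 eq, so 633.9 / 2 = 316.9 mol.
Mass: 316.9 mol × 106 g/mol = 33,590 g.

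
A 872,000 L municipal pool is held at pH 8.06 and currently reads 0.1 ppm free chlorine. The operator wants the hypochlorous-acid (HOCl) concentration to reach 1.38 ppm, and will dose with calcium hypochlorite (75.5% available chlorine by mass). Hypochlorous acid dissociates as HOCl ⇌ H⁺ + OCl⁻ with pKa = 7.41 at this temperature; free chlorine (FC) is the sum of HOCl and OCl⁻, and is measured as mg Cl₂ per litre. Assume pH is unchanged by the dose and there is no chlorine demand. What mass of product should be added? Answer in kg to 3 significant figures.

8.60 kg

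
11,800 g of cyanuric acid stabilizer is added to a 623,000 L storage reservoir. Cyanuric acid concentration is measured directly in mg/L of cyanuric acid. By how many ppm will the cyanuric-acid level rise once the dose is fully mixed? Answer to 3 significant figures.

Rise: 11,800 g / 623,000 L × 1000 = 18.94 mg/L.

18.9 ppm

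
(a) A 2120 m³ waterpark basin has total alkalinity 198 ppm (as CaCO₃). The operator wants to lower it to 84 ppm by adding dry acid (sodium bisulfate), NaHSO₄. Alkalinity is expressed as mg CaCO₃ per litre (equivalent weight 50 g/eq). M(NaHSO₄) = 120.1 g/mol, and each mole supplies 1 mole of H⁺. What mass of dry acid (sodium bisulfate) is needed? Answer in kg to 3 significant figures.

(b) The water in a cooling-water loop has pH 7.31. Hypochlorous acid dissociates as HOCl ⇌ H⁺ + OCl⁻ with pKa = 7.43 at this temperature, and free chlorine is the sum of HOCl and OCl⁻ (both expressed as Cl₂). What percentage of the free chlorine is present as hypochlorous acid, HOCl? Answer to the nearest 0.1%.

(a) 581 kg; (b) 56.9%

(a) Volume: 2120 m³ = 2,120,000 L.
(a) Alkalinity to neutralize: (198 − 84) = 114 mg/L as CaCO₃ × 2,120,000 L = 241,700 g as CaCO₃.
(a) Equivalents of H⁺ required: 241,700 ÷ 50 g/eq = 4834 eq = 4834 mol NaHSO₄.
(a) Mass of NaHSO₄: 4834 × 120.1 = 580,500 g.

(b) [OCl⁻]/[HOCl] = 10^(pH − pKa) = 10^(7.31 − 7.43) = 10^-0.12 = 0.7586.
(b) Fraction as HOCl = 1 / (1 + 0.7586) = 0.5686.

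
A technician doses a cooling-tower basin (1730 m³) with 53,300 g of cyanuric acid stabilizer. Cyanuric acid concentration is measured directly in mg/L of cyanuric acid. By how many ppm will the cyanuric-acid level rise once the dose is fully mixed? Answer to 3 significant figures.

30.8 ppm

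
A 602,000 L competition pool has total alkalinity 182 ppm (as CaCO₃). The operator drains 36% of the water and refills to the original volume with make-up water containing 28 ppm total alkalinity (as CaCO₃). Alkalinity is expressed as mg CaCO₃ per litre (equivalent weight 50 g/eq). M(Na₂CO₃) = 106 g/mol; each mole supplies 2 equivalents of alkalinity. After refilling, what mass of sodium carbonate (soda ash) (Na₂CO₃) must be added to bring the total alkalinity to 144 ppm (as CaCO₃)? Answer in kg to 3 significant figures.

11.1 kg

After draining 36% and refilling: 182 × 0.64 + 28 × 0.36 = 126.56 ppm.
Deficit to target: 144 − 126.56 = 17.44 mg/L.
As CaCO₃: 17.44 mg/L × 602,000 L = 10,500 g; ÷ 50 g/eq ÷ 2 = 105 mol Na₂CO₃.
Mass: 105 × 106 = 11,130 g.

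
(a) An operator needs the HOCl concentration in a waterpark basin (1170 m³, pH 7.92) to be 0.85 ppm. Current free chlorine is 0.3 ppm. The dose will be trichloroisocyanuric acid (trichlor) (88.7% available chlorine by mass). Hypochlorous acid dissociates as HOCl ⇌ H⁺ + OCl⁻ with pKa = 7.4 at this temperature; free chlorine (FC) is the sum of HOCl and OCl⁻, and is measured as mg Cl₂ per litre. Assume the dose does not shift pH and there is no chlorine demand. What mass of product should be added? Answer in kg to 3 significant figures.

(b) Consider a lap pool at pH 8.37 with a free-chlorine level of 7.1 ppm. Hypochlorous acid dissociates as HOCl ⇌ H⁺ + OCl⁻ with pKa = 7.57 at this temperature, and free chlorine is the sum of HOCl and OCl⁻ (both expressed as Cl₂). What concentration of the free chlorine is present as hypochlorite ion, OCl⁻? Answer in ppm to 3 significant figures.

(a) 4.44 kg; (b) 6.13 ppm

(a) Volume: 1170 m³ = 1,170,000 L.
(a) [OCl⁻]/[HOCl] = 10^(pH − pKa) = 10^(7.92 − 7.4) = 3.311; fraction as HOCl = 1/(1 + 3.311) = 0.2319.
(a) Free chlorine required for 0.85 ppm HOCl: 0.85 / 0.2319 = 3.665 ppm.
(a) FC to add: 3.665 − 0.3 = 3.365 mg/L as Cl₂.
(a) Cl₂ equivalent: 3.365 mg/L × 1,170,000 L = 3937 g.
(a) Product at 88.7% available Cl: 3937 / 0.887 = 4438 g.

(b) [OCl⁻]/[HOCl] = 10^(pH − pKa) = 10^(8.37 − 7.57) = 10^0.80 = 6.31.
(b) Fraction as HOCl = 1 / (1 + 6.31) = 0.1368.
(b) OCl⁻ = (1 − 0.1368) × 7.1 ppm = 6.129 ppm.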